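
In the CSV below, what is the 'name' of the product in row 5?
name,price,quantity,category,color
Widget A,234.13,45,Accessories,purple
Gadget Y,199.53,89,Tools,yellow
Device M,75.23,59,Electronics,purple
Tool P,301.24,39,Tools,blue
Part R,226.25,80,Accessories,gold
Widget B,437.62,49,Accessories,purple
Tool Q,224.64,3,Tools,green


Query: Row 5 ('Part R'), column 'name'
Value: Part R

Part R


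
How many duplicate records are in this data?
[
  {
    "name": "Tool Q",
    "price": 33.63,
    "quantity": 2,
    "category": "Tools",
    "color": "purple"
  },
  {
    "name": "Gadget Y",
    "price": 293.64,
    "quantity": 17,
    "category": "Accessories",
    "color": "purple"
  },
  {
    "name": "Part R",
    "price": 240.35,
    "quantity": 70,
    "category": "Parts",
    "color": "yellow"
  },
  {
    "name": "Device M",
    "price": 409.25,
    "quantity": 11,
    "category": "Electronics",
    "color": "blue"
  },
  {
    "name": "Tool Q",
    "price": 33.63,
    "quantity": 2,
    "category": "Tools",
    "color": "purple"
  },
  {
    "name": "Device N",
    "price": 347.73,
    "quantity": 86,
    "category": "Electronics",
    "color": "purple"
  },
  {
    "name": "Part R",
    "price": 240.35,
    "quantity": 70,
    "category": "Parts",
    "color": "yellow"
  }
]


Checking 7 records for duplicates:

  Row 1: Tool Q ($33.63, qty 2)
  Row 2: Gadget Y ($293.64, qty 17)
  Row 3: Part R ($240.35, qty 70)
  Row 4: Device M ($409.25, qty 11)
  Row 5: Tool Q ($33.63, qty 2) <-- DUPLICATE
  Row 6: Device N ($347.73, qty 86)
  Row 7: Part R ($240.35, qty 70) <-- DUPLICATE

Duplicates found: 2
Unique records: 5

2 duplicates, 5 unique


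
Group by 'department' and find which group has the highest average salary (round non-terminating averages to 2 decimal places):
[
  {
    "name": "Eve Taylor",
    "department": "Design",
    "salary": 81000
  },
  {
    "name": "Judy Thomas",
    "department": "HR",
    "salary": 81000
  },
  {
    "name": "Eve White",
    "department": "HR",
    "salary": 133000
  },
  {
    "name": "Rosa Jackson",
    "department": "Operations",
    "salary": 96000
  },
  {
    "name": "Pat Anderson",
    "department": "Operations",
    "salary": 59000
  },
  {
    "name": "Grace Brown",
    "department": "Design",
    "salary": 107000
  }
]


Group by: department

Groups:
  Design: 2 people, avg salary = 188000/2 = $94000
  HR: 2 people, avg salary = 214000/2 = $107000
  Operations: 2 people, avg salary = 155000/2 = $77500

Highest average salary: HR ($107000)

HR ($107000)


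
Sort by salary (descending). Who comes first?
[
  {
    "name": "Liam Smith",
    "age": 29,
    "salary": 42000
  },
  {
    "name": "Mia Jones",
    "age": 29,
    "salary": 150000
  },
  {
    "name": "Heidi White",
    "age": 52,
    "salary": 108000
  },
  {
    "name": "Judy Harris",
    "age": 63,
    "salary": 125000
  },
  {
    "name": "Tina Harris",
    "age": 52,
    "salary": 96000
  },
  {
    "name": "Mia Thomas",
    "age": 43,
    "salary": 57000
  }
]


Sort by: salary (descending)

Sorted order:
  1. Mia Jones (salary = 150000)
  2. Judy Harris (salary = 125000)
  3. Heidi White (salary = 108000)
  4. Tina Harris (salary = 96000)
  5. Mia Thomas (salary = 57000)
  6. Liam Smith (salary = 42000)

First: Mia Jones

Mia Jones


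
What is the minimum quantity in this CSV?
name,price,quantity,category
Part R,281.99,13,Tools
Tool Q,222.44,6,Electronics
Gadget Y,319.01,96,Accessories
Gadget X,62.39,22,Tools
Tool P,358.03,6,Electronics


Computing minimum quantity:
Values: [13, 6, 96, 22, 6]
Min = 6

6


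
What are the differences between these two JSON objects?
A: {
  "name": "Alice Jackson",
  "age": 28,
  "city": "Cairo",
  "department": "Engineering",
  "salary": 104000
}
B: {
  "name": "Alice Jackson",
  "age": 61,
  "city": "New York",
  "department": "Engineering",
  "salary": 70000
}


Comparing each field (in key order):
  name: same
  age: DIFFERENT
  city: DIFFERENT
  department: same
  salary: DIFFERENT
Differences:
  age: 28 -> 61
  city: Cairo -> New York
  salary: 104000 -> 70000

3 field(s) changed

3 changes: age, city, salary


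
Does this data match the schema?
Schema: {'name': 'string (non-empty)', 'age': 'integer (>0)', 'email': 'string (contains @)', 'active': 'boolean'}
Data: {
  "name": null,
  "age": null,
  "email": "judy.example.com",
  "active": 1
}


Validating each field against schema:
  name: FAIL (null is not a string)
  age: FAIL (null is not an integer)
  email: FAIL ("judy.example.com" does not contain @)
  active: FAIL (1 is not a boolean)

Result: INVALID (4 errors: name, age, email, active)

INVALID (4 errors: name, age, email, active)


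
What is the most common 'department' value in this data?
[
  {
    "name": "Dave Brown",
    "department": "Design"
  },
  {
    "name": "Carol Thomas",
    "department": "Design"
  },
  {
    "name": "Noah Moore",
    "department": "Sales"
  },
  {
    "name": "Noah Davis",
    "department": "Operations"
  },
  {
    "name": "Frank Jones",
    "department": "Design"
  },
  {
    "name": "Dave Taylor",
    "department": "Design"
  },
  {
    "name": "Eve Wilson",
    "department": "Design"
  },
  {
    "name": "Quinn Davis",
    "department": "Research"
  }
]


Counting 'department' values across 8 records:

  Design: 5 #####
  Sales: 1 #
  Operations: 1 #
  Research: 1 #

Most common: Design (5 times)

Design (5 times)


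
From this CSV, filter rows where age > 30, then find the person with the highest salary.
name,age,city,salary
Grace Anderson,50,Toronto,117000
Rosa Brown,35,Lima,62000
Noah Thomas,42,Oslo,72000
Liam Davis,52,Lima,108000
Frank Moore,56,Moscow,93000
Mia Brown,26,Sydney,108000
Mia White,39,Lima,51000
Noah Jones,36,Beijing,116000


Filter: age > 30
Sort by: salary (descending)

Filtered records (7):
  Grace Anderson, age 50, salary $117000
  Noah Jones, age 36, salary $116000
  Liam Davis, age 52, salary $108000
  Frank Moore, age 56, salary $93000
  Noah Thomas, age 42, salary $72000
  Rosa Brown, age 35, salary $62000
  Mia White, age 39, salary $51000

Highest salary: Grace Anderson ($117000)

Grace Anderson


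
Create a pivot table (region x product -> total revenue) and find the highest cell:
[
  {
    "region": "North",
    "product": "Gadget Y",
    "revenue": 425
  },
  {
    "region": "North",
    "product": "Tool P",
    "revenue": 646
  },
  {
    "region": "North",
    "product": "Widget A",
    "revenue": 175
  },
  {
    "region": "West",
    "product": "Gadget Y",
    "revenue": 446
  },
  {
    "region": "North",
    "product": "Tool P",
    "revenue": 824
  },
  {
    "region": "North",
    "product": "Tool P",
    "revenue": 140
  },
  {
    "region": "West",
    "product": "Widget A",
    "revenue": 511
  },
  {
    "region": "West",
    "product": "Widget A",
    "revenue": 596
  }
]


Pivot: region (rows) x product (columns) -> total revenue

     Gadget Y      Tool P        Widget A    
North          425          1610           175  
West           446             0          1107  

Highest: North / Tool P = $1610

North / Tool P = $1610


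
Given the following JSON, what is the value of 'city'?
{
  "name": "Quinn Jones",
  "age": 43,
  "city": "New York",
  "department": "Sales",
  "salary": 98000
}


Looking up field 'city'
Value: New York

New York


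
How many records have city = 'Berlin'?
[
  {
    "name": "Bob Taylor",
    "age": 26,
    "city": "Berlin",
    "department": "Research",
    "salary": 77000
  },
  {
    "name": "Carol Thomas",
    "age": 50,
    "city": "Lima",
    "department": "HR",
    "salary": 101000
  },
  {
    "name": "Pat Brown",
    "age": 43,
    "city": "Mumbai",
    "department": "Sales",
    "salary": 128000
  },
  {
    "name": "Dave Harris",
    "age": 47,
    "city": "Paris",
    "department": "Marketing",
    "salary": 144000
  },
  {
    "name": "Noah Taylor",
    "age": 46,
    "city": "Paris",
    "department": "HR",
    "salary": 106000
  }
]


Data: 5 records
Condition: city = 'Berlin'

Checking each record:
  Bob Taylor: Berlin MATCH
  Carol Thomas: Lima
  Pat Brown: Mumbai
  Dave Harris: Paris
  Noah Taylor: Paris

Count: 1

1


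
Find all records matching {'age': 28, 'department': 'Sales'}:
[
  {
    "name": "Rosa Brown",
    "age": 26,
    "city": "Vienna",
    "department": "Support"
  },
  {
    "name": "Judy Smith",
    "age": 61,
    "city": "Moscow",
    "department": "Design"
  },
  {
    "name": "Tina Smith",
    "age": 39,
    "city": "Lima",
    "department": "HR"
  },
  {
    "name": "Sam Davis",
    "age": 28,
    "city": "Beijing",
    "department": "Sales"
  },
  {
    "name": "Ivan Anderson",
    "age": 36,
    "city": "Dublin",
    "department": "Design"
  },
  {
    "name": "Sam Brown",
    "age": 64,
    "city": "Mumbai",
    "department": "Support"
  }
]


Search criteria: {'age': 28, 'department': 'Sales'}

Checking 6 records:
  Rosa Brown: {age: 26, department: Support}
  Judy Smith: {age: 61, department: Design}
  Tina Smith: {age: 39, department: HR}
  Sam Davis: {age: 28, department: Sales} <-- MATCH
  Ivan Anderson: {age: 36, department: Design}
  Sam Brown: {age: 64, department: Support}

Matches: ["Sam Davis"]

["Sam Davis"]


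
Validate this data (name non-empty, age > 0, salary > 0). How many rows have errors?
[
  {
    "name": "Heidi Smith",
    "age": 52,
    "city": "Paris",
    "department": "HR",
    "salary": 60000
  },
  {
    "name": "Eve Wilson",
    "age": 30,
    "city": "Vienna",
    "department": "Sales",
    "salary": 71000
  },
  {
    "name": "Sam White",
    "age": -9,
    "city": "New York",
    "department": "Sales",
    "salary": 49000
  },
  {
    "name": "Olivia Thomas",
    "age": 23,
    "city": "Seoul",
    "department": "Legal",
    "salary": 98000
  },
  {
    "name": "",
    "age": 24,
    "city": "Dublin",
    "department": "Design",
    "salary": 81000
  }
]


Validating 5 records:
Rules: name non-empty, age > 0, salary > 0

  Row 1 (Heidi Smith): OK
  Row 2 (Eve Wilson): OK
  Row 3 (Sam White): negative age: -9
  Row 4 (Olivia Thomas): OK
  Row 5 (???): empty name

Total errors: 2

2 errors


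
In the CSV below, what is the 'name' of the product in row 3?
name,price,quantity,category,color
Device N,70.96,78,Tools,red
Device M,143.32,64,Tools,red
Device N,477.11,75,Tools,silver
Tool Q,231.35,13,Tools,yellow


Query: Row 3 ('Device N'), column 'name'
Value: Device N

Device N


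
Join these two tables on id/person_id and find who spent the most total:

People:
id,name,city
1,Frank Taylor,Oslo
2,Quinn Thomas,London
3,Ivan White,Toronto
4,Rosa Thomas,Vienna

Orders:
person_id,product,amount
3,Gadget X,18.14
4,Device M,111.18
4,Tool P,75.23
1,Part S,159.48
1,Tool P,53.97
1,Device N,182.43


Join on: people.id = orders.person_id

Joined rows:
  Ivan White (Toronto) bought Gadget X for $18.14
  Rosa Thomas (Vienna) bought Device M for $111.18
  Rosa Thomas (Vienna) bought Tool P for $75.23
  Frank Taylor (Oslo) bought Part S for $159.48
  Frank Taylor (Oslo) bought Tool P for $53.97
  Frank Taylor (Oslo) bought Device N for $182.43

Total per person:
  Frank Taylor: $395.88
  Rosa Thomas: $186.41
  Ivan White: $18.14

Top spender: Frank Taylor ($395.88)

Frank Taylor ($395.88)


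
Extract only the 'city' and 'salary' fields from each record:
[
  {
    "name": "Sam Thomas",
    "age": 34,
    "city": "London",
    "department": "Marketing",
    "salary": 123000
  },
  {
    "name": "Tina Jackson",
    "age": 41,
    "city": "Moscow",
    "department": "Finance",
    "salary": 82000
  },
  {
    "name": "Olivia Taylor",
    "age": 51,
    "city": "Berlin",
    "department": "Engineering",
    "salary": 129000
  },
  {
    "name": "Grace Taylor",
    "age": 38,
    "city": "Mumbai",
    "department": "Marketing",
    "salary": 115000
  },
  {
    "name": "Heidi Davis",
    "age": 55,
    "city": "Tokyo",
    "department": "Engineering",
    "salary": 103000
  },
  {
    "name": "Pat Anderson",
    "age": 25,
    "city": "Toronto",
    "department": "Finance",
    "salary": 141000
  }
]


Original: 6 records with fields: name, age, city, department, salary
Keep: ['city', 'salary']
Drop: ['name', 'age', 'department']
Result: 6 records, 2 fields each

[
  {
    "city": "London",
    "salary": 123000
  },
  {
    "city": "Moscow",
    "salary": 82000
  },
  {
    "city": "Berlin",
    "salary": 129000
  },
  {
    "city": "Mumbai",
    "salary": 115000
  },
  {
    "city": "Tokyo",
    "salary": 103000
  },
  {
    "city": "Toronto",
    "salary": 141000
  }
]


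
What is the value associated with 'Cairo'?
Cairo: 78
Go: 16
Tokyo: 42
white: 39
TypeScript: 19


Looking up key 'Cairo'
Value: 78

78


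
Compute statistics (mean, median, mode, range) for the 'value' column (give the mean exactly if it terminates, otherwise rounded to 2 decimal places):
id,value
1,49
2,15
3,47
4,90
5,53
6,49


Data: [49, 15, 47, 90, 53, 49]
Count: 6
Sum: 303
Mean: 303/6 = 50.5
Sorted: [15, 47, 49, 49, 53, 90]
Median: 49.0
Mode: 49 (2 times)
Range: 90 - 15 = 75
Min: 15, Max: 90

mean=50.5, median=49.0, mode=49, range=75


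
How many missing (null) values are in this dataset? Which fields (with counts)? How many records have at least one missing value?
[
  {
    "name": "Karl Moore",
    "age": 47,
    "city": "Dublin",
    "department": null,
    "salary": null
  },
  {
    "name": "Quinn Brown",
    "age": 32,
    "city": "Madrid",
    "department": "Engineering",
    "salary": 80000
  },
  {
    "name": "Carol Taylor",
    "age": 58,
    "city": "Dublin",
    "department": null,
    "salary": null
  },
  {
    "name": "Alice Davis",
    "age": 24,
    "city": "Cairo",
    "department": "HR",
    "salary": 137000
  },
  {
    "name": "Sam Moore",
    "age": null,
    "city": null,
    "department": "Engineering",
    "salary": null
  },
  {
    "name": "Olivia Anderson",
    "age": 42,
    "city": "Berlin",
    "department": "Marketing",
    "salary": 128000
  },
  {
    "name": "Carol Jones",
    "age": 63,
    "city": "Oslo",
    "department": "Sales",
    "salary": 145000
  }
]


Checking for missing (null) values in 7 records:

  Karl Moore: department, salary
  Quinn Brown: complete
  Carol Taylor: department, salary
  Alice Davis: complete
  Sam Moore: age, city, salary
  Olivia Anderson: complete
  Carol Jones: complete

Per field:
  name: 0 missing
  age: 1 missing
  city: 1 missing
  department: 2 missing
  salary: 3 missing

Total missing values: 7
Records with any missing: 3

7 missing values (age: 1, city: 1, department: 2, salary: 3); 3 incomplete records


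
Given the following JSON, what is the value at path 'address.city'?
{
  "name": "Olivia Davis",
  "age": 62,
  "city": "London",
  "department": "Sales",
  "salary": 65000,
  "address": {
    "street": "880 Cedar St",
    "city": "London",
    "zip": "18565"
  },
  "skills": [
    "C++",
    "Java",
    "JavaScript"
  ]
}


Query: address.city
Path: address -> city
Value: London

London


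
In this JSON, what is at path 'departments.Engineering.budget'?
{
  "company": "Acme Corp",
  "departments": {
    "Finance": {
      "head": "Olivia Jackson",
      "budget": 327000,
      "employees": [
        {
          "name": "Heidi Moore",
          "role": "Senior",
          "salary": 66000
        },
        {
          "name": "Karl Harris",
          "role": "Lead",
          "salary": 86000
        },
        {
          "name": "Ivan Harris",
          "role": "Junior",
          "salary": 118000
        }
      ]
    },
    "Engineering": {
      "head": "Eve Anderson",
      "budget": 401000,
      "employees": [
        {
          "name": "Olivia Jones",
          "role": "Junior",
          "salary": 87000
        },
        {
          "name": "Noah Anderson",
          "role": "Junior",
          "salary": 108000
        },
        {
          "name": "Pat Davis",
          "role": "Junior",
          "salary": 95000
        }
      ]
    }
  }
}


Path: departments.Engineering.budget

Navigate:
  -> departments
  -> Engineering
  -> budget = 401000

401000


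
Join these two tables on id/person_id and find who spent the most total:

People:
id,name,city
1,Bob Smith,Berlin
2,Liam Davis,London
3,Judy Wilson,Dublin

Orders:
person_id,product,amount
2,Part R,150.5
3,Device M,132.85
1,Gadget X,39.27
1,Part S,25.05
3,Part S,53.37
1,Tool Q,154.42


Join on: people.id = orders.person_id

Joined rows:
  Liam Davis (London) bought Part R for $150.5
  Judy Wilson (Dublin) bought Device M for $132.85
  Bob Smith (Berlin) bought Gadget X for $39.27
  Bob Smith (Berlin) bought Part S for $25.05
  Judy Wilson (Dublin) bought Part S for $53.37
  Bob Smith (Berlin) bought Tool Q for $154.42

Total per person:
  Bob Smith: $218.74
  Judy Wilson: $186.22
  Liam Davis: $150.50

Top spender: Bob Smith ($218.74)

Bob Smith ($218.74)


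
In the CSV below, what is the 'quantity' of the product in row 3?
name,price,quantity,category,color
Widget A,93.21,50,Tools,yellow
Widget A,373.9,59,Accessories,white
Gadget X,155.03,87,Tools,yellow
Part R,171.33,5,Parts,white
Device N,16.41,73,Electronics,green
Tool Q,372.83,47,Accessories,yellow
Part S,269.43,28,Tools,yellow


Query: Row 3 ('Gadget X'), column 'quantity'
Value: 87

87


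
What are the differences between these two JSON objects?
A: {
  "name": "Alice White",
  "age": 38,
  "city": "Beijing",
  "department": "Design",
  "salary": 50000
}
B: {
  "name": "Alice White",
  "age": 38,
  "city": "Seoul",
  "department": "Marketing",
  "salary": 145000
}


Comparing each field (in key order):
  name: same
  age: same
  city: DIFFERENT
  department: DIFFERENT
  salary: DIFFERENT
Differences:
  city: Beijing -> Seoul
  department: Design -> Marketing
  salary: 50000 -> 145000

3 field(s) changed

3 changes: city, department, salary


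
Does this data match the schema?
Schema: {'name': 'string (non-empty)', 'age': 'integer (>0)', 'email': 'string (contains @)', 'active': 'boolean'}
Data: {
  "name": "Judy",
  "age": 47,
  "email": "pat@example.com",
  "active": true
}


Validating each field against schema:
  name: OK (non-empty string)
  age: OK (positive integer)
  email: OK (string with @)
  active: OK (boolean)

Result: VALID

VALID


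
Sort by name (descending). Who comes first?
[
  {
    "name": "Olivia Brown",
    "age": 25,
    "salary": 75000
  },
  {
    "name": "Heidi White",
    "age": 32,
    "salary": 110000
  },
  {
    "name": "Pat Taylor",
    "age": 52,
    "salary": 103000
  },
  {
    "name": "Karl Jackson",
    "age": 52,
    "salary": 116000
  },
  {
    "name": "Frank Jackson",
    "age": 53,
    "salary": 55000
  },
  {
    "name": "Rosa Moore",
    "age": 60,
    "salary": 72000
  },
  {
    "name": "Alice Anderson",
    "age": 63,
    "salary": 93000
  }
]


Sort by: name (descending)

Sorted order:
  1. Rosa Moore (name = Rosa Moore)
  2. Pat Taylor (name = Pat Taylor)
  3. Olivia Brown (name = Olivia Brown)
  4. Karl Jackson (name = Karl Jackson)
  5. Heidi White (name = Heidi White)
  6. Frank Jackson (name = Frank Jackson)
  7. Alice Anderson (name = Alice Anderson)

First: Rosa Moore

Rosa Moore


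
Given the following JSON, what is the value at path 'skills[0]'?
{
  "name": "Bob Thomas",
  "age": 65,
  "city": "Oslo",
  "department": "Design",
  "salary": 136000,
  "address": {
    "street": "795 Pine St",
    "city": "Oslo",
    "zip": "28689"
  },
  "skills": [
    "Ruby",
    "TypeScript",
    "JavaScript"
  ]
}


Query: skills[0]
Path: skills -> first element
Value: Ruby

Ruby


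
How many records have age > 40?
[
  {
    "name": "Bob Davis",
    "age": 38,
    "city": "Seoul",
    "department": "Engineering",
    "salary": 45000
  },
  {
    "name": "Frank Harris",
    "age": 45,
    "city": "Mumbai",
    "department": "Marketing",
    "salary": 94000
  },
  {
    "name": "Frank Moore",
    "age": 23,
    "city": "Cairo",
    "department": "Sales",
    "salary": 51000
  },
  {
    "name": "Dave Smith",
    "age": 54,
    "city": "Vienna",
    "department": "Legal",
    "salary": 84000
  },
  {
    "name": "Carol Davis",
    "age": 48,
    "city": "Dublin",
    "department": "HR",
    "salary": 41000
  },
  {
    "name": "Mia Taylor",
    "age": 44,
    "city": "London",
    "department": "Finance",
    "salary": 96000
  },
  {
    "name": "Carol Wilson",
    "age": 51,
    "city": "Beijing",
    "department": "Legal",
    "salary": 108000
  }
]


Data: 7 records
Condition: age > 40

Checking each record:
  Bob Davis: 38
  Frank Harris: 45 MATCH
  Frank Moore: 23
  Dave Smith: 54 MATCH
  Carol Davis: 48 MATCH
  Mia Taylor: 44 MATCH
  Carol Wilson: 51 MATCH

Count: 5

5


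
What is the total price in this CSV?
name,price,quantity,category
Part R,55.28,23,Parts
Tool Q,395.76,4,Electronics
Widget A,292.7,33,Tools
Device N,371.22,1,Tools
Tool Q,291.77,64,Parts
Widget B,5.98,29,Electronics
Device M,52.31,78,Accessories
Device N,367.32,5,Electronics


Computing total price:
Values: [55.28, 395.76, 292.7, 371.22, 291.77, 5.98, 52.31, 367.32]
Sum = 1832.34

1832.34


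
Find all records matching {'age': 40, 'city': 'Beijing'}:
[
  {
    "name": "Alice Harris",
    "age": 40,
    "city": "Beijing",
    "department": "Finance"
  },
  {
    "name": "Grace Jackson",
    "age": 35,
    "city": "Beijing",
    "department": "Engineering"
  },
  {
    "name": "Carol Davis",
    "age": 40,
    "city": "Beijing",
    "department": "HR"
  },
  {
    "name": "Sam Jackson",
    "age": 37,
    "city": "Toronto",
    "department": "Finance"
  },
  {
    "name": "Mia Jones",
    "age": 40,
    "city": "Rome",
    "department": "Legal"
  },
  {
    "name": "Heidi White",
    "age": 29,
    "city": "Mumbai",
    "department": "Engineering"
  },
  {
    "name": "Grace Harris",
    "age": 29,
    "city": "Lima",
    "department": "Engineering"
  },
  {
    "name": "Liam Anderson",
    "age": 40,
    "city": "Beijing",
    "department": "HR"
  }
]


Search criteria: {'age': 40, 'city': 'Beijing'}

Checking 8 records:
  Alice Harris: {age: 40, city: Beijing} <-- MATCH
  Grace Jackson: {age: 35, city: Beijing}
  Carol Davis: {age: 40, city: Beijing} <-- MATCH
  Sam Jackson: {age: 37, city: Toronto}
  Mia Jones: {age: 40, city: Rome}
  Heidi White: {age: 29, city: Mumbai}
  Grace Harris: {age: 29, city: Lima}
  Liam Anderson: {age: 40, city: Beijing} <-- MATCH

Matches: ["Alice Harris", "Carol Davis", "Liam Anderson"]

["Alice Harris", "Carol Davis", "Liam Anderson"]


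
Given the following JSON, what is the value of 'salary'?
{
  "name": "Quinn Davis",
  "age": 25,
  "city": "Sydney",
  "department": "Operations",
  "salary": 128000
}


Looking up field 'salary'
Value: 128000

128000


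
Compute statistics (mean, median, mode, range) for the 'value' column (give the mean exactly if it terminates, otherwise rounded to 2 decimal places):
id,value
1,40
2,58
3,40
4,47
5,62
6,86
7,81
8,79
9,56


Data: [40, 58, 40, 47, 62, 86, 81, 79, 56]
Count: 9
Sum: 549
Mean: 549/9 = 61
Sorted: [40, 40, 47, 56, 58, 62, 79, 81, 86]
Median: 58.0
Mode: 40 (2 times)
Range: 86 - 40 = 46
Min: 40, Max: 86

mean=61, median=58.0, mode=40, range=46


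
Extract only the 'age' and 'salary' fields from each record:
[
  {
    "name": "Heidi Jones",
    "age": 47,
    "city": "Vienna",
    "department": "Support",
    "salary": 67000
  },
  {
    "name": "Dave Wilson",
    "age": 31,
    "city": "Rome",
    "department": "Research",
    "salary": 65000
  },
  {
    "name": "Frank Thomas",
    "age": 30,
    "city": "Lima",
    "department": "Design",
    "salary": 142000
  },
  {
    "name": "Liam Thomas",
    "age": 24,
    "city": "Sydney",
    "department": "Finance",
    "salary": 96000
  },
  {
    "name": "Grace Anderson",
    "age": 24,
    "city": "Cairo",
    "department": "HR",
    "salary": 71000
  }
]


Original: 5 records with fields: name, age, city, department, salary
Keep: ['age', 'salary']
Drop: ['name', 'city', 'department']
Result: 5 records, 2 fields each

[
  {
    "age": 47,
    "salary": 67000
  },
  {
    "age": 31,
    "salary": 65000
  },
  {
    "age": 30,
    "salary": 142000
  },
  {
    "age": 24,
    "salary": 96000
  },
  {
    "age": 24,
    "salary": 71000
  }
]


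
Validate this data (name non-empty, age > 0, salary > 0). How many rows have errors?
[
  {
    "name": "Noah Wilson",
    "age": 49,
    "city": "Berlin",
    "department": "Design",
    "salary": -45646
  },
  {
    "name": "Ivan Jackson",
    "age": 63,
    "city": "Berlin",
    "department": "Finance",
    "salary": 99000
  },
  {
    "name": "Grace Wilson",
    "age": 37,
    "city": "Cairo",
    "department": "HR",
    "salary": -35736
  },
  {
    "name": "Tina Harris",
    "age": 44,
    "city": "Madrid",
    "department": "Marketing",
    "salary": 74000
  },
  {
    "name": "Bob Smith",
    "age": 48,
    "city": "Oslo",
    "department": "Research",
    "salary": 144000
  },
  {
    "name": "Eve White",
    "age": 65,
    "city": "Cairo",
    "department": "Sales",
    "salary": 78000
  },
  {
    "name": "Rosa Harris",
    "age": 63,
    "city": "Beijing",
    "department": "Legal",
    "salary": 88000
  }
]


Validating 7 records:
Rules: name non-empty, age > 0, salary > 0

  Row 1 (Noah Wilson): negative salary: -45646
  Row 2 (Ivan Jackson): OK
  Row 3 (Grace Wilson): negative salary: -35736
  Row 4 (Tina Harris): OK
  Row 5 (Bob Smith): OK
  Row 6 (Eve White): OK
  Row 7 (Rosa Harris): OK

Total errors: 2

2 errors


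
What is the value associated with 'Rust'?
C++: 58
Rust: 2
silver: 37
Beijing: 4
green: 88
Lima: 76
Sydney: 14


Looking up key 'Rust'
Value: 2

2


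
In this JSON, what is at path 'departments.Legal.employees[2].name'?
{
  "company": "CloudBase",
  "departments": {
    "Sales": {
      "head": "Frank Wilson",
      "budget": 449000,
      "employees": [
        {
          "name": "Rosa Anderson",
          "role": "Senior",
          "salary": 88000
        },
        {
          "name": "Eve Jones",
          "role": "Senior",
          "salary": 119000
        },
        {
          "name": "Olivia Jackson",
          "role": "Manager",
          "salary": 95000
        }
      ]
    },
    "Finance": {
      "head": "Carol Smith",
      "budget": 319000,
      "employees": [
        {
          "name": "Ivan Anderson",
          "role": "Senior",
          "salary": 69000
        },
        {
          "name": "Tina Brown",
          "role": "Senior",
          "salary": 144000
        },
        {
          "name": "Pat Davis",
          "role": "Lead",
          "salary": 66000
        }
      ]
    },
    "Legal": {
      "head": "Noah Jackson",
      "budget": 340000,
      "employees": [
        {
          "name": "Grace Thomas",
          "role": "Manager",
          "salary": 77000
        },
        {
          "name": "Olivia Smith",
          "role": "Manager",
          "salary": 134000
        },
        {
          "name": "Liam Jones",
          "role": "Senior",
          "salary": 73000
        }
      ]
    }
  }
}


Path: departments.Legal.employees[2].name

Navigate:
  -> departments
  -> Legal
  -> employees[2].name = 'Liam Jones'

Liam Jones


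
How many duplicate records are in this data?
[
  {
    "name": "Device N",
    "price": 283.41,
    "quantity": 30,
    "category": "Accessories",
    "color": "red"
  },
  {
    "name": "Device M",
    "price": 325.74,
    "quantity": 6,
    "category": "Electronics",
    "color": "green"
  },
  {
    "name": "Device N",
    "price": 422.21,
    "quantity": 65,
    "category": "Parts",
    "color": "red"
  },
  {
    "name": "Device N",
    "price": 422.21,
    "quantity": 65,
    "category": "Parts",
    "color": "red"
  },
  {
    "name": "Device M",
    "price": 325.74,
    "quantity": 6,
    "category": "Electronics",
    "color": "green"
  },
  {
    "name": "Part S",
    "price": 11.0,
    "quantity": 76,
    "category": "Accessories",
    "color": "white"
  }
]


Checking 6 records for duplicates:

  Row 1: Device N ($283.41, qty 30)
  Row 2: Device M ($325.74, qty 6)
  Row 3: Device N ($422.21, qty 65)
  Row 4: Device N ($422.21, qty 65) <-- DUPLICATE
  Row 5: Device M ($325.74, qty 6) <-- DUPLICATE
  Row 6: Part S ($11.0, qty 76)

Duplicates found: 2
Unique records: 4

2 duplicates, 4 unique


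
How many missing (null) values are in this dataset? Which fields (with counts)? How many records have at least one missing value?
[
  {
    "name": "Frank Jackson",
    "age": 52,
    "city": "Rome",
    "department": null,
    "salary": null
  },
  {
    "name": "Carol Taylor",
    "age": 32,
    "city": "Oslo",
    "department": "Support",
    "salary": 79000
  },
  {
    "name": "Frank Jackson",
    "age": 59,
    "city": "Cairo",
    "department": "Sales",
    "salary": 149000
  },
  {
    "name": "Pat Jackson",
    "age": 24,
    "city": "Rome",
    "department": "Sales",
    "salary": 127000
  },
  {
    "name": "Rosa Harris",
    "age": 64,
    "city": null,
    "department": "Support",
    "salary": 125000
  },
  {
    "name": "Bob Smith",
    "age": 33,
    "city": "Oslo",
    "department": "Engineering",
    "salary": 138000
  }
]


Checking for missing (null) values in 6 records:

  Frank Jackson: department, salary
  Carol Taylor: complete
  Frank Jackson: complete
  Pat Jackson: complete
  Rosa Harris: city
  Bob Smith: complete

Per field:
  name: 0 missing
  age: 0 missing
  city: 1 missing
  department: 1 missing
  salary: 1 missing

Total missing values: 3
Records with any missing: 2

3 missing values (city: 1, department: 1, salary: 1); 2 incomplete records


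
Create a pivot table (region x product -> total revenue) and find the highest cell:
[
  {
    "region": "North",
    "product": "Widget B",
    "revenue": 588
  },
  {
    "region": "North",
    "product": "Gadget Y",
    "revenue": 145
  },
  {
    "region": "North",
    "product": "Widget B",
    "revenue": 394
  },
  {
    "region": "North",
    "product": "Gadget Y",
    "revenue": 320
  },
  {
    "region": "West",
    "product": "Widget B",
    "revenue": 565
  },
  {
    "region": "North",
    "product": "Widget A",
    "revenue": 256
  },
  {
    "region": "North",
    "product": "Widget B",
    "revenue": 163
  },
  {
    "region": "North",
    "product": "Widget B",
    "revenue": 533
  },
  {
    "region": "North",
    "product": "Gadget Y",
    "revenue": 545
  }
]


Pivot: region (rows) x product (columns) -> total revenue

     Gadget Y      Widget A      Widget B    
North         1010           256          1678  
West             0             0           565  

Highest: North / Widget B = $1678

North / Widget B = $1678


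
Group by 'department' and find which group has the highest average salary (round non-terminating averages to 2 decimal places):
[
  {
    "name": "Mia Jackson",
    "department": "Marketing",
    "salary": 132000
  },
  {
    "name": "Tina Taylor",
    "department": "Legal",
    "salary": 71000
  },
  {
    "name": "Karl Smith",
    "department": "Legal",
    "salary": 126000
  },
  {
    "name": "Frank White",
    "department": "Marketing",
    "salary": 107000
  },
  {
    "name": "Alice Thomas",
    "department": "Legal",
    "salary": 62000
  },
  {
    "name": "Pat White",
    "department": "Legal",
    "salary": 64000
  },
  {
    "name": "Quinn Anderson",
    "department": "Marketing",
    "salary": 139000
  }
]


Group by: department

Groups:
  Legal: 4 people, avg salary = 323000/4 = $80750
  Marketing: 3 people, avg salary = 378000/3 = $126000

Highest average salary: Marketing ($126000)

Marketing ($126000)


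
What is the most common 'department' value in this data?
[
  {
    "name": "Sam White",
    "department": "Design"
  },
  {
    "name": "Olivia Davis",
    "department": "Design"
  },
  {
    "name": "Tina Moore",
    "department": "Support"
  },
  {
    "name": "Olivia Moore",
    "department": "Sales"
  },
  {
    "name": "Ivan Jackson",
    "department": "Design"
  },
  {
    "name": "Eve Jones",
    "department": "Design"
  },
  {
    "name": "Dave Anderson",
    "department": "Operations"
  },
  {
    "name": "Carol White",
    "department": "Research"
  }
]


Counting 'department' values across 8 records:

  Design: 4 ####
  Support: 1 #
  Sales: 1 #
  Operations: 1 #
  Research: 1 #

Most common: Design (4 times)

Design (4 times)


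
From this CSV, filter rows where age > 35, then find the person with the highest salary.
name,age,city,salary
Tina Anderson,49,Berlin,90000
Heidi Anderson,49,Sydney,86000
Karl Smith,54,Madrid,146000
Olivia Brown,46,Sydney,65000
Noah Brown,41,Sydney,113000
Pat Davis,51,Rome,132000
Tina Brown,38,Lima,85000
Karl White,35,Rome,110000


Filter: age > 35
Sort by: salary (descending)

Filtered records (7):
  Karl Smith, age 54, salary $146000
  Pat Davis, age 51, salary $132000
  Noah Brown, age 41, salary $113000
  Tina Anderson, age 49, salary $90000
  Heidi Anderson, age 49, salary $86000
  Tina Brown, age 38, salary $85000
  Olivia Brown, age 46, salary $65000

Highest salary: Karl Smith ($146000)

Karl Smith


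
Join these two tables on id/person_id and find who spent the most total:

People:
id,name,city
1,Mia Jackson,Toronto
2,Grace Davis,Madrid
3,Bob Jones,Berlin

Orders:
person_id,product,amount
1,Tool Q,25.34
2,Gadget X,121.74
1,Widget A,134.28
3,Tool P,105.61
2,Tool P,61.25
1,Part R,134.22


Join on: people.id = orders.person_id

Joined rows:
  Mia Jackson (Toronto) bought Tool Q for $25.34
  Grace Davis (Madrid) bought Gadget X for $121.74
  Mia Jackson (Toronto) bought Widget A for $134.28
  Bob Jones (Berlin) bought Tool P for $105.61
  Grace Davis (Madrid) bought Tool P for $61.25
  Mia Jackson (Toronto) bought Part R for $134.22

Total per person:
  Mia Jackson: $293.84
  Grace Davis: $182.99
  Bob Jones: $105.61

Top spender: Mia Jackson ($293.84)

Mia Jackson ($293.84)


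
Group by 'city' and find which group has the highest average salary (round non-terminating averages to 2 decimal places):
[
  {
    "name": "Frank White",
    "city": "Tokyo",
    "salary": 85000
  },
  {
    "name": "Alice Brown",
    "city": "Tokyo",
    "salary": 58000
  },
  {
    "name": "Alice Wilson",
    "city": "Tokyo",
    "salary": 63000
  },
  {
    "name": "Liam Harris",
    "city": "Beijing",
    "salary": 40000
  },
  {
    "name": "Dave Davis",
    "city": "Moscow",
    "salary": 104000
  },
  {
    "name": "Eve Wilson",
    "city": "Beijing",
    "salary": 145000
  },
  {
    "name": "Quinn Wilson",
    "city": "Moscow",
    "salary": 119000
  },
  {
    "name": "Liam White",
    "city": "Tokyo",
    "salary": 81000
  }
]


Group by: city

Groups:
  Beijing: 2 people, avg salary = 185000/2 = $92500
  Moscow: 2 people, avg salary = 223000/2 = $111500
  Tokyo: 4 people, avg salary = 287000/4 = $71750

Highest average salary: Moscow ($111500)

Moscow ($111500)


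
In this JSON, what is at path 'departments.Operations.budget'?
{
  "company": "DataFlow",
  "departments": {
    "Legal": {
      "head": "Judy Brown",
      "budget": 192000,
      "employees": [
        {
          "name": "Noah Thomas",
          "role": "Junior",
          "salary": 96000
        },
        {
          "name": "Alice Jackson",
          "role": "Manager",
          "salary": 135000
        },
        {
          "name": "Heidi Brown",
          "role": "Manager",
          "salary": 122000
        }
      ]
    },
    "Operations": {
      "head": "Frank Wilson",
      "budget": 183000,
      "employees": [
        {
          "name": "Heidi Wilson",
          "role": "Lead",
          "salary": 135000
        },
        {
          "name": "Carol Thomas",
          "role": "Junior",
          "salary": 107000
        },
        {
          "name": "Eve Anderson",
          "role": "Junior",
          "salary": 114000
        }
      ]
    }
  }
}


Path: departments.Operations.budget

Navigate:
  -> departments
  -> Operations
  -> budget = 183000

183000


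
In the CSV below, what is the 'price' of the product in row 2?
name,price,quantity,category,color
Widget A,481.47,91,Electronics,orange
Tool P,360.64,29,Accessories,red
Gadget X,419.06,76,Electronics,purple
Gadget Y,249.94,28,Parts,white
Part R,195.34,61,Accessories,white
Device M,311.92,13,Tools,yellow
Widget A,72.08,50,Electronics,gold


Query: Row 2 ('Tool P'), column 'price'
Value: 360.64

360.64


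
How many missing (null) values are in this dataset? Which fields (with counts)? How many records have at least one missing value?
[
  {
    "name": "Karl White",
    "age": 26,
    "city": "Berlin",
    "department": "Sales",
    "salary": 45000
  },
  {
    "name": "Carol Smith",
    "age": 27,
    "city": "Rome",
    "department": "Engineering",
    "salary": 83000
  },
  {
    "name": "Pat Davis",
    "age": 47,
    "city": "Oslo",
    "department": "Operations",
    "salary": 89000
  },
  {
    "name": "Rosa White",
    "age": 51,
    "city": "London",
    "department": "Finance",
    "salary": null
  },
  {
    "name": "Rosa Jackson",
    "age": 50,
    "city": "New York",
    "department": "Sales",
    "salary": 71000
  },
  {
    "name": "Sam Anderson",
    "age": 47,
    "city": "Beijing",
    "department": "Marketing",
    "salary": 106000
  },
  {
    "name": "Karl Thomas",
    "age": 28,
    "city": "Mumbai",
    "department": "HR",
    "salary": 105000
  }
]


Checking for missing (null) values in 7 records:

  Karl White: complete
  Carol Smith: complete
  Pat Davis: complete
  Rosa White: salary
  Rosa Jackson: complete
  Sam Anderson: complete
  Karl Thomas: complete

Per field:
  name: 0 missing
  age: 0 missing
  city: 0 missing
  department: 0 missing
  salary: 1 missing

Total missing values: 1
Records with any missing: 1

1 missing values (salary: 1); 1 incomplete records


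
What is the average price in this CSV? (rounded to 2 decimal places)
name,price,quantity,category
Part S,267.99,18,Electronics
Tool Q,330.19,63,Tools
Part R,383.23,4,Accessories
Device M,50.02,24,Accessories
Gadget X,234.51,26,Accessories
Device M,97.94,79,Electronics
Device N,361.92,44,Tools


Computing average price:
Values: [267.99, 330.19, 383.23, 50.02, 234.51, 97.94, 361.92]
Sum = 1725.80
Count = 7
Average = 1725.80/7 ≈ 246.54 (rounded to 2 decimal places)

246.54


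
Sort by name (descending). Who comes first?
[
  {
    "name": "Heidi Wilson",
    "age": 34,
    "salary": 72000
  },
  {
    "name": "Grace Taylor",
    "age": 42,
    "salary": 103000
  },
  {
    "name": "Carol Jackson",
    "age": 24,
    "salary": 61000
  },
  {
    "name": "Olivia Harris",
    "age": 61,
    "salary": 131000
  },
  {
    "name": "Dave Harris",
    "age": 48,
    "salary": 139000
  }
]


Sort by: name (descending)

Sorted order:
  1. Olivia Harris (name = Olivia Harris)
  2. Heidi Wilson (name = Heidi Wilson)
  3. Grace Taylor (name = Grace Taylor)
  4. Dave Harris (name = Dave Harris)
  5. Carol Jackson (name = Carol Jackson)

First: Olivia Harris

Olivia Harris


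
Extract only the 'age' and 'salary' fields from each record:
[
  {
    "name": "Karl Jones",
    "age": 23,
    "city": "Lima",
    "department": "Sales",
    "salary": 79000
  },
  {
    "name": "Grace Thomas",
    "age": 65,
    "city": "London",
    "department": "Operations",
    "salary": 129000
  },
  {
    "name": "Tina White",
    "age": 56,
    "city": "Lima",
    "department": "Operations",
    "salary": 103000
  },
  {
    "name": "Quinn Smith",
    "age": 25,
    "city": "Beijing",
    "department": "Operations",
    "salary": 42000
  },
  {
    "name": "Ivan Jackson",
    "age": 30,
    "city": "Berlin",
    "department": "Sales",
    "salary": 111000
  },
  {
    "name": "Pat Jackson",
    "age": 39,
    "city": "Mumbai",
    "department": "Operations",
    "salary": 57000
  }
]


Original: 6 records with fields: name, age, city, department, salary
Keep: ['age', 'salary']
Drop: ['name', 'city', 'department']
Result: 6 records, 2 fields each

[
  {
    "age": 23,
    "salary": 79000
  },
  {
    "age": 65,
    "salary": 129000
  },
  {
    "age": 56,
    "salary": 103000
  },
  {
    "age": 25,
    "salary": 42000
  },
  {
    "age": 30,
    "salary": 111000
  },
  {
    "age": 39,
    "salary": 57000
  }
]


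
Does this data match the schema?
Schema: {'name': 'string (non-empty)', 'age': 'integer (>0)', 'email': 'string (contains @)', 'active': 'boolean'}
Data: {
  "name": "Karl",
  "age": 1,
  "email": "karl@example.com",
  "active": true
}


Validating each field against schema:
  name: OK (non-empty string)
  age: OK (positive integer)
  email: OK (string with @)
  active: OK (boolean)

Result: VALID

VALID
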